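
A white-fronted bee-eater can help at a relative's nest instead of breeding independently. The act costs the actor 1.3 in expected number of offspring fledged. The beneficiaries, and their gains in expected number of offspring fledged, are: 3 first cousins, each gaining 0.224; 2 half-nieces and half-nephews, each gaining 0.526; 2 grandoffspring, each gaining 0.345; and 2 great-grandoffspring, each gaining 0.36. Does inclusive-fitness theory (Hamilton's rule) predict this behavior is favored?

Hamilton's rule: the trait is favored when the sum of r·B over every recipient exceeds the actor's cost C.
r to a first cousin = 1/8 (first cousins share one grandparent pair — two paths of length 4: r = 2·(1/2)^4 = 1/8).
r to a half-niece or half-nephew = 0.125 (half-aunt/uncle↔niece/nephew: one path of length 3: r = (1/2)^3 = 1/8).
r to a grandoffspring = 1/4 (two parent–offspring links: r = (1/2)^2 = 1/4).
r to a great-grandoffspring = 0.125 (three parent–offspring links: r = (1/2)^3 = 1/8).
Summing one r·B term per recipient: 3·0.125·0.224 + 2·0.125·0.526 + 2·0.25·0.345 + 2·0.125·0.36 = 0.478.
0.478 < 1.3: the indirect benefit is less than the cost.

No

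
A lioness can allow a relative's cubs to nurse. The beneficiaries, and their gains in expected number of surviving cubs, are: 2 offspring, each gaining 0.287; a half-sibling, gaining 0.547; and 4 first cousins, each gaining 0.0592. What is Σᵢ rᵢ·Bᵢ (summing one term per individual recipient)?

r to an offspring = 1/2 (one parent–offspring link: r = (1/2)^1 = 1/2).
r to a half-sibling = 1/4 (half-sibs share one parent — one path of length 2: r = (1/2)^2 = 1/4).
r to a first cousin = 1/8 (first cousins share one grandparent pair — two paths of length 4: r = 2·(1/2)^4 = 1/8).
Summing one r·B term per recipient: 2·0.5·0.287 + 1·0.25·0.547 + 4·0.125·0.0592 = 0.45335.

0.45335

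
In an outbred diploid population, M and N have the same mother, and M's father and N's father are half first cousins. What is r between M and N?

0.265625

Independent pedigree routes through distinct common ancestors add.
M and N are related in two ways: half-sibs through their shared mother (r = 1/4) and half second cousins through their fathers (r = 1/64).
r = 1/4 + 1/64 = 0.265625.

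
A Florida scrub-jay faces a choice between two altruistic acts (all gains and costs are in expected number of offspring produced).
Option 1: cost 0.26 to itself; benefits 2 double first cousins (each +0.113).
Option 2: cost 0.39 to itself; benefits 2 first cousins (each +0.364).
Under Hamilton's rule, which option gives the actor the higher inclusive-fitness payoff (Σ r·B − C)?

Option 1: r to a double first cousin = 0.25.
Option 1: Σ r·B − C = (2·0.25·0.113) − 0.26 = -0.2035.
Option 2: r to a first cousin = 0.125.
Option 2: Σ r·B − C = (2·0.125·0.364) − 0.39 = -0.299.
Option 1 has the higher net inclusive-fitness payoff.

Option 1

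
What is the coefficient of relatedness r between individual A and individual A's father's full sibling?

0.25

Each parent–offspring link contributes a factor of 1/2, and independent paths through distinct common ancestors add.
Full aunt/uncle↔niece/nephew: two paths of length 3 through the shared grandparent pair: r = 2·(1/2)^3 = 1/4.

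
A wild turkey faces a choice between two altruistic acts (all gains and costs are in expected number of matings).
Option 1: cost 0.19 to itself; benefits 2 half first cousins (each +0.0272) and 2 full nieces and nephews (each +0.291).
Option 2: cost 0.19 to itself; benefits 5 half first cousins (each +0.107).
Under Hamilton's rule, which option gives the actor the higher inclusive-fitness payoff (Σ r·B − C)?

Option 1

Option 1: r to a half first cousin = 0.0625.
Option 1: r to a full niece or nephew = 0.25.
Option 1: Σ r·B − C = (2·0.0625·0.0272 + 2·0.25·0.291) − 0.19 = -0.0411.
Option 2: r to a half first cousin = 0.0625.
Option 2: Σ r·B − C = (5·0.0625·0.107) − 0.19 = -0.1565625.
Option 1 has the higher net inclusive-fitness payoff.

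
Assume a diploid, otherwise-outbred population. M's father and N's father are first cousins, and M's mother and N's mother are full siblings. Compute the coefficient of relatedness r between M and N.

0.15625

Wright's path rule: contributions from independent ancestry routes add.
M and N are related in two ways: second cousins through their fathers (r = 1/32) and first cousins through their mothers (r = 1/8).
r = 1/32 + 1/8 = 5/32 = 0.15625.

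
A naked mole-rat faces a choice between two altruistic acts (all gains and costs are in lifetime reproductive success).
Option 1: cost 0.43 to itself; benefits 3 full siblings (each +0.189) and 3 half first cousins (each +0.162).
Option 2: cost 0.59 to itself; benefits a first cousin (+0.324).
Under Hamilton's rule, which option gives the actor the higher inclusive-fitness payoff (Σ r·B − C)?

Option 1

Option 1: r to a full sibling = 0.5.
Option 1: r to a half first cousin = 0.0625.
Option 1: Σ r·B − C = (3·0.5·0.189 + 3·0.0625·0.162) − 0.43 = -0.116125.
Option 2: r to a first cousin = 0.125.
Option 2: Σ r·B − C = (1·0.125·0.324) − 0.59 = -0.5495.
Option 1 has the higher net inclusive-fitness payoff.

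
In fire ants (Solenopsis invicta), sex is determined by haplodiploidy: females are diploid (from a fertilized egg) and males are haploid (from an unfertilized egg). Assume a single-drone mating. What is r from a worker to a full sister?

Haplodiploid full sisters inherit their father's entire haploid genome identically (contributing 1/2) and on average half of their mother's contribution (1/2 · 1/2 = 1/4); r = 1/2 + 1/4 = 3/4.

0.75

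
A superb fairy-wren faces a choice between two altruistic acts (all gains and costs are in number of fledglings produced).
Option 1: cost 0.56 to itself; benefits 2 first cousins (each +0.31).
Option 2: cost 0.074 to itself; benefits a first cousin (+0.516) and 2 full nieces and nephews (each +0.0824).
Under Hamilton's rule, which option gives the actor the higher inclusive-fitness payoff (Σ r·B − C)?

Option 2

Option 1: r to a first cousin = 0.125.
Option 1: Σ r·B − C = (2·0.125·0.31) − 0.56 = -0.4825.
Option 2: r to a first cousin = 0.125.
Option 2: r to a full niece or nephew = 0.25.
Option 2: Σ r·B − C = (1·0.125·0.516 + 2·0.25·0.0824) − 0.074 = 0.0317.
Option 2 has the higher net inclusive-fitness payoff.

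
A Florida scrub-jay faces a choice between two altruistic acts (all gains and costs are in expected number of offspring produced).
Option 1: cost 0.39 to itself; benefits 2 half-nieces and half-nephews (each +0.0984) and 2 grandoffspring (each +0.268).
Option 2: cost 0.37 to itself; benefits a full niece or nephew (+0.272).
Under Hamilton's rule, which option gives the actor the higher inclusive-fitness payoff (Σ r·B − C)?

Option 1

Option 1: r to a half-niece or half-nephew = 0.125.
Option 1: r to a grandoffspring = 0.25.
Option 1: Σ r·B − C = (2·0.125·0.0984 + 2·0.25·0.268) − 0.39 = -0.2314.
Option 2: r to a full niece or nephew = 0.25.
Option 2: Σ r·B − C = (1·0.25·0.272) − 0.37 = -0.302.
Option 1 has the higher net inclusive-fitness payoff.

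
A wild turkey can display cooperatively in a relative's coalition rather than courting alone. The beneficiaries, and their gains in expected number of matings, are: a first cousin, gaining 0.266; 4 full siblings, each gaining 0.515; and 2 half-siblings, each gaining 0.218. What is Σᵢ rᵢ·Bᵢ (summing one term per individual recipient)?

r to a first cousin = 1/8 (first cousins share one grandparent pair — two paths of length 4: r = 2·(1/2)^4 = 1/8).
r to a full sibling = 0.5 (full sibs share both parents — two paths of length 2: r = 2·(1/2)^2 = 1/2).
r to a half-sibling = 0.25 (half-sibs share one parent — one path of length 2: r = (1/2)^2 = 1/4).
Summing one r·B term per recipient: 1·0.125·0.266 + 4·0.5·0.515 + 2·0.25·0.218 = 1.17225.

1.17225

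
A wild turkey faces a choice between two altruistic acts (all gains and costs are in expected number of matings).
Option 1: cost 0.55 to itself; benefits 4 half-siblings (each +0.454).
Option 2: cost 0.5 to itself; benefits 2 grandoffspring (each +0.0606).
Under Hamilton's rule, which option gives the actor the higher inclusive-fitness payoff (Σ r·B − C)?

Option 1: r to a half-sibling = 0.25.
Option 1: Σ r·B − C = (4·0.25·0.454) − 0.55 = -0.096.
Option 2: r to a grandoffspring = 0.25.
Option 2: Σ r·B − C = (2·0.25·0.0606) − 0.5 = -0.4697.
Option 1 has the higher net inclusive-fitness payoff.

Option 1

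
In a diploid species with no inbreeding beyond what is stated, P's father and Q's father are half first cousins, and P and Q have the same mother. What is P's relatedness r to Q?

Independent pedigree routes through distinct common ancestors add.
P and Q are related in two ways: half second cousins through their fathers (r = 1/64) and half-sibs through their shared mother (r = 1/4).
r = 1/64 + 1/4 = 17/64 = 0.265625.

0.265625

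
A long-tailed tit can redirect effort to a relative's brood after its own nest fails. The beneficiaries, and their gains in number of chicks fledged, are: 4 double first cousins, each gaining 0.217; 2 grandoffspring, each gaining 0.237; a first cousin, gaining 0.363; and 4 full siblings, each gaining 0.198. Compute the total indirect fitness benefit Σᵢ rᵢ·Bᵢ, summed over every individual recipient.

0.776875

r to a double first cousin = 1/4 (double first cousins share both grandparent pairs — four paths of length 4: r = 4·(1/2)^4 = 1/4).
r to a grandoffspring = 1/4 (two parent–offspring links: r = (1/2)^2 = 1/4).
r to a first cousin = 1/8 (first cousins share one grandparent pair — two paths of length 4: r = 2·(1/2)^4 = 1/8).
r to a full sibling = 0.5 (full sibs share both parents — two paths of length 2: r = 2·(1/2)^2 = 1/2).
Summing one r·B term per recipient: 4·0.25·0.217 + 2·0.25·0.237 + 1·0.125·0.363 + 4·0.5·0.198 = 0.776875.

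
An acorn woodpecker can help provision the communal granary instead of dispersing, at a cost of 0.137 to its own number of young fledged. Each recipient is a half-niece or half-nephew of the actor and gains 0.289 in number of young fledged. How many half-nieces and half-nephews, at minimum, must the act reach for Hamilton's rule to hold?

4

r to a half-niece or half-nephew = 1/8 (half-aunt/uncle↔niece/nephew: one path of length 3: r = (1/2)^3 = 1/8).
Hamilton's rule: n·r·B > C  ⇒  n > C/(r·B) = 0.137/(0.125·0.289) = 3.792.
The smallest integer exceeding 3.792 is 4.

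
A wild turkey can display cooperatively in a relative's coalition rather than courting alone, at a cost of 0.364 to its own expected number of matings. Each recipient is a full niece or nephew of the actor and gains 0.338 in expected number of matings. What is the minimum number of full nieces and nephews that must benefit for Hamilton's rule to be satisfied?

5

r to a full niece or nephew = 0.25 (full aunt/uncle↔niece/nephew: two paths of length 3 through the shared grandparent pair: r = 2·(1/2)^3 = 1/4).
Hamilton's rule: n·r·B > C  ⇒  n > C/(r·B) = 0.364/(0.25·0.338) = 4.308.
The smallest integer exceeding 4.308 is 5.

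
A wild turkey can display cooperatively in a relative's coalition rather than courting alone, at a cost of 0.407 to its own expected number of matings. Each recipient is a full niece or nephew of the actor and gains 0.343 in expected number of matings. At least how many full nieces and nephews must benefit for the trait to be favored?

r to a full niece or nephew = 0.25 (full aunt/uncle↔niece/nephew: two paths of length 3 through the shared grandparent pair: r = 2·(1/2)^3 = 1/4).
Hamilton's rule: n·r·B > C  ⇒  n > C/(r·B) = 0.407/(0.25·0.343) = 4.746.
The smallest integer exceeding 4.746 is 5.

5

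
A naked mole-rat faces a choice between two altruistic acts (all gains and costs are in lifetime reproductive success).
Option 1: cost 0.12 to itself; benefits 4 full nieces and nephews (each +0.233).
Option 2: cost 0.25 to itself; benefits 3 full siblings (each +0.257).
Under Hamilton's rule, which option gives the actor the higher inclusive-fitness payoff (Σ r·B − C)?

Option 1: r to a full niece or nephew = 0.25.
Option 1: Σ r·B − C = (4·0.25·0.233) − 0.12 = 0.113.
Option 2: r to a full sibling = 0.5.
Option 2: Σ r·B − C = (3·0.5·0.257) − 0.25 = 0.1355.
Option 2 has the higher net inclusive-fitness payoff.

Option 2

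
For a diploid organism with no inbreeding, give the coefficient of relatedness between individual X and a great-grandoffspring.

0.125

Each parent–offspring link contributes a factor of 1/2, and independent paths through distinct common ancestors add.
Three parent–offspring links: r = (1/2)^3 = 1/8.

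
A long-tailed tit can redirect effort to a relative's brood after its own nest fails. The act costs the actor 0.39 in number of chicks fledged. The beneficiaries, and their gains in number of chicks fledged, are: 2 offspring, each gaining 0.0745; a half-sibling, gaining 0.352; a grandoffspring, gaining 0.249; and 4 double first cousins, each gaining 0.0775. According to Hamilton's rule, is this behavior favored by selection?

No

Hamilton's rule: the trait is favored when the sum of r·B over every recipient exceeds the actor's cost C.
r to an offspring = 1/2 (one parent–offspring link: r = (1/2)^1 = 1/2).
r to a half-sibling = 1/4 (half-sibs share one parent — one path of length 2: r = (1/2)^2 = 1/4).
r to a grandoffspring = 1/4 (two parent–offspring links: r = (1/2)^2 = 1/4).
r to a double first cousin = 1/4 (double first cousins share both grandparent pairs — four paths of length 4: r = 4·(1/2)^4 = 1/4).
Summing one r·B term per recipient: 2·0.5·0.0745 + 1·0.25·0.352 + 1·0.25·0.249 + 4·0.25·0.0775 = 0.30225.
0.30225 < 0.39: the indirect benefit is less than the cost.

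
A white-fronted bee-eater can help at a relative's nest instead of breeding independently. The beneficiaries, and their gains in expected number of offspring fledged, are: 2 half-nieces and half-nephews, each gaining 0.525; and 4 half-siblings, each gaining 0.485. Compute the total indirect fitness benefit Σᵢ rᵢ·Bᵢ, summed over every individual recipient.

r to a half-niece or half-nephew = 0.125 (half-aunt/uncle↔niece/nephew: one path of length 3: r = (1/2)^3 = 1/8).
r to a half-sibling = 0.25 (half-sibs share one parent — one path of length 2: r = (1/2)^2 = 1/4).
Summing one r·B term per recipient: 2·0.125·0.525 + 4·0.25·0.485 = 0.61625.

0.61625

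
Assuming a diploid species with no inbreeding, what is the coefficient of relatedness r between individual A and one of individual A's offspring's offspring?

Each parent–offspring link contributes a factor of 1/2, and independent paths through distinct common ancestors add.
Two parent–offspring links: r = (1/2)^2 = 1/4.

0.25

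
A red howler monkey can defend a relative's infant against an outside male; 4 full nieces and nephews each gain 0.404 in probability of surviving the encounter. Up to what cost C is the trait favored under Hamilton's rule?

0.404

r to a full niece or nephew = 0.25 (full aunt/uncle↔niece/nephew: two paths of length 3 through the shared grandparent pair: r = 2·(1/2)^3 = 1/4).
Hamilton's rule: n·r·B > C, so the trait is favored while C < n·r·B = 4·0.25·0.404 = 0.404.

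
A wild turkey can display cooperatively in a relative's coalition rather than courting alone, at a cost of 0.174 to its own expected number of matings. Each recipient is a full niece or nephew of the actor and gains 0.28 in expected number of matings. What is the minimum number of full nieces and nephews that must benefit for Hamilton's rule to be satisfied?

3

r to a full niece or nephew = 0.25 (full aunt/uncle↔niece/nephew: two paths of length 3 through the shared grandparent pair: r = 2·(1/2)^3 = 1/4).
Hamilton's rule: n·r·B > C  ⇒  n > C/(r·B) = 0.174/(0.25·0.28) = 2.486.
The smallest integer exceeding 2.486 is 3.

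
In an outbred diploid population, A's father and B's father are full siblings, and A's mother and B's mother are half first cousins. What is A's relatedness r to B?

With two independent routes of shared ancestry, r is the sum of the two contributions.
A and B are related in two ways: first cousins through their fathers (r = 1/8) and half second cousins through their mothers (r = 1/64).
r = 1/8 + 1/64 = 9/64 = 0.140625.

0.140625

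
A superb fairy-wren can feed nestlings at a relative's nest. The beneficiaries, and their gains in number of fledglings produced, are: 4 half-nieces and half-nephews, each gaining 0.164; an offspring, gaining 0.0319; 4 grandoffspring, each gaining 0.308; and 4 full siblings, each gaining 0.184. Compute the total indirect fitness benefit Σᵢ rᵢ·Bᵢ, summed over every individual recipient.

0.77395

r to a half-niece or half-nephew = 1/8 (half-aunt/uncle↔niece/nephew: one path of length 3: r = (1/2)^3 = 1/8).
r to an offspring = 0.5 (one parent–offspring link: r = (1/2)^1 = 1/2).
r to a grandoffspring = 0.25 (two parent–offspring links: r = (1/2)^2 = 1/4).
r to a full sibling = 0.5 (full sibs share both parents — two paths of length 2: r = 2·(1/2)^2 = 1/2).
Summing one r·B term per recipient: 4·0.125·0.164 + 1·0.5·0.0319 + 4·0.25·0.308 + 4·0.5·0.184 = 0.77395.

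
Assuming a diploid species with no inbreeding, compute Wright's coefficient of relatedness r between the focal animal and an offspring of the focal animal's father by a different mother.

Each parent–offspring link contributes a factor of 1/2, and independent paths through distinct common ancestors add.
Half-sibs share one parent — one path of length 2: r = (1/2)^2 = 1/4.

0.25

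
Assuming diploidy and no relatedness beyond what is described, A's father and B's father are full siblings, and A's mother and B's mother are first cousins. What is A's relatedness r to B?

With two independent routes of shared ancestry, r is the sum of the two contributions.
A and B are related in two ways: first cousins through their fathers (r = 1/8) and second cousins through their mothers (r = 1/32).
r = 1/8 + 1/32 = 5/32 = 0.15625.

0.15625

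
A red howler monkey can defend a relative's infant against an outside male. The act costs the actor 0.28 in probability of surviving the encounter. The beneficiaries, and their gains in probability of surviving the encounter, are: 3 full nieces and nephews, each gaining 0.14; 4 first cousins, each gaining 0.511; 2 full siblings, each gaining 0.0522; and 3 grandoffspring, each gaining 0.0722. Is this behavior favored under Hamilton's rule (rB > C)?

Yes

Hamilton's rule: the trait is favored when the sum of r·B over every recipient exceeds the actor's cost C.
r to a full niece or nephew = 1/4 (full aunt/uncle↔niece/nephew: two paths of length 3 through the shared grandparent pair: r = 2·(1/2)^3 = 1/4).
r to a first cousin = 0.125 (first cousins share one grandparent pair — two paths of length 4: r = 2·(1/2)^4 = 1/8).
r to a full sibling = 1/2 (full sibs share both parents — two paths of length 2: r = 2·(1/2)^2 = 1/2).
r to a grandoffspring = 0.25 (two parent–offspring links: r = (1/2)^2 = 1/4).
Summing one r·B term per recipient: 3·0.25·0.14 + 4·0.125·0.511 + 2·0.5·0.0522 + 3·0.25·0.0722 = 0.46685.
0.46685 > 0.28: the indirect benefit exceeds the cost.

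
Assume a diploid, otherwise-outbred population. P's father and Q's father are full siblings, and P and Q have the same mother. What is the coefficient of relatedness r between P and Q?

Independent pedigree routes through distinct common ancestors add.
P and Q are related in two ways: first cousins through their fathers (r = 1/8) and half-sibs through their shared mother (r = 1/4).
r = 1/8 + 1/4 = 0.375.

0.375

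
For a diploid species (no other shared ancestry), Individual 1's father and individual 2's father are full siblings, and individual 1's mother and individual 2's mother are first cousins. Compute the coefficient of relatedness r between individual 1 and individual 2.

With two independent routes of shared ancestry, r is the sum of the two contributions.
Individual 1 and individual 2 are related in two ways: first cousins through their fathers (r = 1/8) and second cousins through their mothers (r = 1/32).
r = 1/8 + 1/32 = 0.15625.

0.15625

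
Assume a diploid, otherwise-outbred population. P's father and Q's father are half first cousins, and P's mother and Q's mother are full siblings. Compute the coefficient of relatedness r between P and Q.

0.140625

With two independent routes of shared ancestry, r is the sum of the two contributions.
P and Q are related in two ways: half second cousins through their fathers (r = 1/64) and first cousins through their mothers (r = 1/8).
r = 1/64 + 1/8 = 0.140625.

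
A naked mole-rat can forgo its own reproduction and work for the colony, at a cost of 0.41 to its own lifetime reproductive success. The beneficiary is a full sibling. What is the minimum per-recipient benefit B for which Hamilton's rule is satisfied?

0.82

r to a full sibling = 0.5 (full sibs share both parents — two paths of length 2: r = 2·(1/2)^2 = 1/2).
Hamilton's rule with n recipients of equal r: n·r·B > C, so B > C/(n·r) = 0.41/(1·0.5) = 0.82.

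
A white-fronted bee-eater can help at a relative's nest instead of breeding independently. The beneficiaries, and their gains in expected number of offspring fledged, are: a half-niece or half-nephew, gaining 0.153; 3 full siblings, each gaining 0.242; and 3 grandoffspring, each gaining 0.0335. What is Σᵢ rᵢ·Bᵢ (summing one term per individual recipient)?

r to a half-niece or half-nephew = 0.125 (half-aunt/uncle↔niece/nephew: one path of length 3: r = (1/2)^3 = 1/8).
r to a full sibling = 1/2 (full sibs share both parents — two paths of length 2: r = 2·(1/2)^2 = 1/2).
r to a grandoffspring = 0.25 (two parent–offspring links: r = (1/2)^2 = 1/4).
Summing one r·B term per recipient: 1·0.125·0.153 + 3·0.5·0.242 + 3·0.25·0.0335 = 0.40725.

0.40725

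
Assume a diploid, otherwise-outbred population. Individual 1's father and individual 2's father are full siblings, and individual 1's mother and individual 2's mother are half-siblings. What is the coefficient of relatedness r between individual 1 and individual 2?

Independent pedigree routes through distinct common ancestors add.
Individual 1 and individual 2 are related in two ways: first cousins through their fathers (r = 1/8) and half first cousins through their mothers (r = 1/16).
r = 1/8 + 1/16 = 0.1875.

0.1875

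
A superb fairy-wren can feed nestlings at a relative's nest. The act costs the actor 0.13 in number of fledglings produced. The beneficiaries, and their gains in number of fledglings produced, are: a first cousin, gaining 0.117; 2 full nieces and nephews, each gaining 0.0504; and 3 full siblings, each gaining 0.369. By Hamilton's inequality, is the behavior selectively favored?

Hamilton's rule: the trait is favored when the sum of r·B over every recipient exceeds the actor's cost C.
r to a first cousin = 0.125 (first cousins share one grandparent pair — two paths of length 4: r = 2·(1/2)^4 = 1/8).
r to a full niece or nephew = 0.25 (full aunt/uncle↔niece/nephew: two paths of length 3 through the shared grandparent pair: r = 2·(1/2)^3 = 1/4).
r to a full sibling = 1/2 (full sibs share both parents — two paths of length 2: r = 2·(1/2)^2 = 1/2).
Summing one r·B term per recipient: 1·0.125·0.117 + 2·0.25·0.0504 + 3·0.5·0.369 = 0.593325.
0.593325 > 0.13: the indirect benefit exceeds the cost.

Yes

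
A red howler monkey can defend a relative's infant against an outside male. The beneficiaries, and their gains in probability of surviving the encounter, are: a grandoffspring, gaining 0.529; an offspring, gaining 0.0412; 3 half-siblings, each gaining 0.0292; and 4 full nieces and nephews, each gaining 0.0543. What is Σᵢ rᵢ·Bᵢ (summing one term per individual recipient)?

0.22905

r to a grandoffspring = 1/4 (two parent–offspring links: r = (1/2)^2 = 1/4).
r to an offspring = 1/2 (one parent–offspring link: r = (1/2)^1 = 1/2).
r to a half-sibling = 0.25 (half-sibs share one parent — one path of length 2: r = (1/2)^2 = 1/4).
r to a full niece or nephew = 1/4 (full aunt/uncle↔niece/nephew: two paths of length 3 through the shared grandparent pair: r = 2·(1/2)^3 = 1/4).
Summing one r·B term per recipient: 1·0.25·0.529 + 1·0.5·0.0412 + 3·0.25·0.0292 + 4·0.25·0.0543 = 0.22905.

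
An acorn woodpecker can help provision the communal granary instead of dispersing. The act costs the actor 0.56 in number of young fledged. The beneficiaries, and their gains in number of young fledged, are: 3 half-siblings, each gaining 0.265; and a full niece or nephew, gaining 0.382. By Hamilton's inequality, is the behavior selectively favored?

Hamilton's rule: the trait is favored when the sum of r·B over every recipient exceeds the actor's cost C.
r to a half-sibling = 1/4 (half-sibs share one parent — one path of length 2: r = (1/2)^2 = 1/4).
r to a full niece or nephew = 0.25 (full aunt/uncle↔niece/nephew: two paths of length 3 through the shared grandparent pair: r = 2·(1/2)^3 = 1/4).
Summing one r·B term per recipient: 3·0.25·0.265 + 1·0.25·0.382 = 0.29425.
0.29425 < 0.56: the indirect benefit is less than the cost.

No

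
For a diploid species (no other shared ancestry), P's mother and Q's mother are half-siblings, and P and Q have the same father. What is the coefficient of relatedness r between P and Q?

Independent pedigree routes through distinct common ancestors add.
P and Q are related in two ways: half first cousins through their mothers (r = 1/16) and half-sibs through their shared father (r = 1/4).
r = 1/16 + 1/4 = 5/16 = 0.3125.

0.3125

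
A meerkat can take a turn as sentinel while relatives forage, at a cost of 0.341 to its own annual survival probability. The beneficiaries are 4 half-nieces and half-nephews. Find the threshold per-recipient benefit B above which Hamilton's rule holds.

0.682

r to a half-niece or half-nephew = 0.125 (half-aunt/uncle↔niece/nephew: one path of length 3: r = (1/2)^3 = 1/8).
Hamilton's rule with n recipients of equal r: n·r·B > C, so B > C/(n·r) = 0.341/(4·0.125) = 0.682.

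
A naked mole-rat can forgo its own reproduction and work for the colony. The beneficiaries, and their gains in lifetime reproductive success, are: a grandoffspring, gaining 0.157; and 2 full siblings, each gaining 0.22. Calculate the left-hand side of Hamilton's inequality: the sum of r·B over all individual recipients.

r to a grandoffspring = 0.25 (two parent–offspring links: r = (1/2)^2 = 1/4).
r to a full sibling = 1/2 (full sibs share both parents — two paths of length 2: r = 2·(1/2)^2 = 1/2).
Summing one r·B term per recipient: 1·0.25·0.157 + 2·0.5·0.22 = 0.25925.

0.25925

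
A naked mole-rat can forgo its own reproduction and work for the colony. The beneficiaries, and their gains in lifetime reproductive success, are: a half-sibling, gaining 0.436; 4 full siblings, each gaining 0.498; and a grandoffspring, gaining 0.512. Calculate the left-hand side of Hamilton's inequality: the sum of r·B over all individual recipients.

r to a half-sibling = 1/4 (half-sibs share one parent — one path of length 2: r = (1/2)^2 = 1/4).
r to a full sibling = 1/2 (full sibs share both parents — two paths of length 2: r = 2·(1/2)^2 = 1/2).
r to a grandoffspring = 1/4 (two parent–offspring links: r = (1/2)^2 = 1/4).
Summing one r·B term per recipient: 1·0.25·0.436 + 4·0.5·0.498 + 1·0.25·0.512 = 1.233.

1.233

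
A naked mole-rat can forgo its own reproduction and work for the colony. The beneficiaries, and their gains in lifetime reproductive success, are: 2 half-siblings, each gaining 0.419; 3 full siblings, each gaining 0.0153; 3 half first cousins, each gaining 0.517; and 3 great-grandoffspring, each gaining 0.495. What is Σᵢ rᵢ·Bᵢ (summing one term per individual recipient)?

0.5150125

r to a half-sibling = 1/4 (half-sibs share one parent — one path of length 2: r = (1/2)^2 = 1/4).
r to a full sibling = 1/2 (full sibs share both parents — two paths of length 2: r = 2·(1/2)^2 = 1/2).
r to a half first cousin = 1/16 (half first cousins share one grandparent — one path of length 4: r = (1/2)^4 = 1/16).
r to a great-grandoffspring = 1/8 (three parent–offspring links: r = (1/2)^3 = 1/8).
Summing one r·B term per recipient: 2·0.25·0.419 + 3·0.5·0.0153 + 3·0.0625·0.517 + 3·0.125·0.495 = 0.5150125.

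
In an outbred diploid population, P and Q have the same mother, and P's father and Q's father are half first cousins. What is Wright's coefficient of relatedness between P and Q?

Independent pedigree routes through distinct common ancestors add.
P and Q are related in two ways: half-sibs through their shared mother (r = 1/4) and half second cousins through their fathers (r = 1/64).
r = 1/4 + 1/64 = 0.265625.

0.265625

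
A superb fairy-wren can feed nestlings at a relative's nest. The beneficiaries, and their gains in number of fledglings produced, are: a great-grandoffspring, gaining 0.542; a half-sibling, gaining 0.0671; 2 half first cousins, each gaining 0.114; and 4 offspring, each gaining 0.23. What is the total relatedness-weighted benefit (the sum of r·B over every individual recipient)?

0.558775

r to a great-grandoffspring = 0.125 (three parent–offspring links: r = (1/2)^3 = 1/8).
r to a half-sibling = 0.25 (half-sibs share one parent — one path of length 2: r = (1/2)^2 = 1/4).
r to a half first cousin = 0.0625 (half first cousins share one grandparent — one path of length 4: r = (1/2)^4 = 1/16).
r to an offspring = 0.5 (one parent–offspring link: r = (1/2)^1 = 1/2).
Summing one r·B term per recipient: 1·0.125·0.542 + 1·0.25·0.0671 + 2·0.0625·0.114 + 4·0.5·0.23 = 0.558775.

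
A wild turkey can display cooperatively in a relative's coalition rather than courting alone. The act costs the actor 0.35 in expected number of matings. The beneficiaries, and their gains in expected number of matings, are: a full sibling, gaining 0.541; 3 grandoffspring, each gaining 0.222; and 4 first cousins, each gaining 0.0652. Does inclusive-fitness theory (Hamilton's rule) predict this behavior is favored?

Hamilton's rule: the trait is favored when the sum of r·B over every recipient exceeds the actor's cost C.
r to a full sibling = 0.5 (full sibs share both parents — two paths of length 2: r = 2·(1/2)^2 = 1/2).
r to a grandoffspring = 1/4 (two parent–offspring links: r = (1/2)^2 = 1/4).
r to a first cousin = 1/8 (first cousins share one grandparent pair — two paths of length 4: r = 2·(1/2)^4 = 1/8).
Summing one r·B term per recipient: 1·0.5·0.541 + 3·0.25·0.222 + 4·0.125·0.0652 = 0.4696.
0.4696 > 0.35: the indirect benefit exceeds the cost.

Yes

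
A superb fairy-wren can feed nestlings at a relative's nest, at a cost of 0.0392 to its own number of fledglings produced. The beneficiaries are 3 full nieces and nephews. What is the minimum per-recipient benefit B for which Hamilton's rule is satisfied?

0.0523

r to a full niece or nephew = 1/4 (full aunt/uncle↔niece/nephew: two paths of length 3 through the shared grandparent pair: r = 2·(1/2)^3 = 1/4).
Hamilton's rule with n recipients of equal r: n·r·B > C, so B > C/(n·r) = 0.0392/(3·0.25) = 0.0523.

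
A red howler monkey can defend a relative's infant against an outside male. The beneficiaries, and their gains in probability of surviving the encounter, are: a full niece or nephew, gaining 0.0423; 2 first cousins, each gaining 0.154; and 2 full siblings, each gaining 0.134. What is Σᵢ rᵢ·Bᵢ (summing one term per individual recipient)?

0.183075

r to a full niece or nephew = 0.25 (full aunt/uncle↔niece/nephew: two paths of length 3 through the shared grandparent pair: r = 2·(1/2)^3 = 1/4).
r to a first cousin = 0.125 (first cousins share one grandparent pair — two paths of length 4: r = 2·(1/2)^4 = 1/8).
r to a full sibling = 1/2 (full sibs share both parents — two paths of length 2: r = 2·(1/2)^2 = 1/2).
Summing one r·B term per recipient: 1·0.25·0.0423 + 2·0.125·0.154 + 2·0.5·0.134 = 0.183075.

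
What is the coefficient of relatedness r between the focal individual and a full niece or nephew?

Each parent–offspring link contributes a factor of 1/2, and independent paths through distinct common ancestors add.
Full aunt/uncle↔niece/nephew: two paths of length 3 through the shared grandparent pair: r = 2·(1/2)^3 = 1/4.

0.25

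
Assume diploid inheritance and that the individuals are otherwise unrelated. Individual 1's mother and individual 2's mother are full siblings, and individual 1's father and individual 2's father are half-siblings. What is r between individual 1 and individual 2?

0.1875

Wright's path rule: contributions from independent ancestry routes add.
Individual 1 and individual 2 are related in two ways: first cousins through their mothers (r = 1/8) and half first cousins through their fathers (r = 1/16).
r = 1/8 + 1/16 = 0.1875.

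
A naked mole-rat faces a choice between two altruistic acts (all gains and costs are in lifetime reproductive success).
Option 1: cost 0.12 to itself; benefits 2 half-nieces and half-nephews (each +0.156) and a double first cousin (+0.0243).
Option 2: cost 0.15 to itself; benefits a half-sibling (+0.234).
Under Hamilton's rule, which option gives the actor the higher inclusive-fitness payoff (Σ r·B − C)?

Option 1: r to a half-niece or half-nephew = 0.125.
Option 1: r to a double first cousin = 0.25.
Option 1: Σ r·B − C = (2·0.125·0.156 + 1·0.25·0.0243) − 0.12 = -0.074925.
Option 2: r to a half-sibling = 0.25.
Option 2: Σ r·B − C = (1·0.25·0.234) − 0.15 = -0.0915.
Option 1 has the higher net inclusive-fitness payoff.

Option 1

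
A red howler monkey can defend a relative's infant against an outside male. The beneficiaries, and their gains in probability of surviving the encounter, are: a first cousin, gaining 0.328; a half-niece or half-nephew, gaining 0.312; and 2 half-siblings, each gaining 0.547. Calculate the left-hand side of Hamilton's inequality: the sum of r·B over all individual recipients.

0.3535

r to a first cousin = 0.125 (first cousins share one grandparent pair — two paths of length 4: r = 2·(1/2)^4 = 1/8).
r to a half-niece or half-nephew = 1/8 (half-aunt/uncle↔niece/nephew: one path of length 3: r = (1/2)^3 = 1/8).
r to a half-sibling = 1/4 (half-sibs share one parent — one path of length 2: r = (1/2)^2 = 1/4).
Summing one r·B term per recipient: 1·0.125·0.328 + 1·0.125·0.312 + 2·0.25·0.547 = 0.3535.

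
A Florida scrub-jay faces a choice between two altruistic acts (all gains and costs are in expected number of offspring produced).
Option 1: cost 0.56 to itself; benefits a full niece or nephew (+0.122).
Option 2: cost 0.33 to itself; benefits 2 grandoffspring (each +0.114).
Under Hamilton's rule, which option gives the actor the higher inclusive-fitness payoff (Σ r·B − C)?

Option 1: r to a full niece or nephew = 0.25.
Option 1: Σ r·B − C = (1·0.25·0.122) − 0.56 = -0.5295.
Option 2: r to a grandoffspring = 0.25.
Option 2: Σ r·B − C = (2·0.25·0.114) − 0.33 = -0.273.
Option 2 has the higher net inclusive-fitness payoff.

Option 2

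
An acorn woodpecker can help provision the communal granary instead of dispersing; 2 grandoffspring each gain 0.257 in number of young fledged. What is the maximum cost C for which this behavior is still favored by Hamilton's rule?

0.1285

r to a grandoffspring = 1/4 (two parent–offspring links: r = (1/2)^2 = 1/4).
Hamilton's rule: n·r·B > C, so the trait is favored while C < n·r·B = 2·0.25·0.257 = 0.1285.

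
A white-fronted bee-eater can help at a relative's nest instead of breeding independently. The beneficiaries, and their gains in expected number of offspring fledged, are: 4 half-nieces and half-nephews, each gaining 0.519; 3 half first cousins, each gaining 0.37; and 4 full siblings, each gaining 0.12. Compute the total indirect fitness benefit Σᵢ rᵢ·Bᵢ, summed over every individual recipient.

0.568875

r to a half-niece or half-nephew = 1/8 (half-aunt/uncle↔niece/nephew: one path of length 3: r = (1/2)^3 = 1/8).
r to a half first cousin = 0.0625 (half first cousins share one grandparent — one path of length 4: r = (1/2)^4 = 1/16).
r to a full sibling = 0.5 (full sibs share both parents — two paths of length 2: r = 2·(1/2)^2 = 1/2).
Summing one r·B term per recipient: 4·0.125·0.519 + 3·0.0625·0.37 + 4·0.5·0.12 = 0.568875.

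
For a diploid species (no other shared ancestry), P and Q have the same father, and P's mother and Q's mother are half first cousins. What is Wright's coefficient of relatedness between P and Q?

0.265625

Wright's path rule: contributions from independent ancestry routes add.
P and Q are related in two ways: half-sibs through their shared father (r = 1/4) and half second cousins through their mothers (r = 1/64).
r = 1/4 + 1/64 = 0.265625.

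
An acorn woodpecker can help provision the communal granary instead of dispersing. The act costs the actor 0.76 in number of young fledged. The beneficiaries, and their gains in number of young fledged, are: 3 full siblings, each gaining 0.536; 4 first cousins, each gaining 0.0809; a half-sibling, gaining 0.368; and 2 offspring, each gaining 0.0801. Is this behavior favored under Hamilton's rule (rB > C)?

Hamilton's rule: the trait is favored when the sum of r·B over every recipient exceeds the actor's cost C.
r to a full sibling = 1/2 (full sibs share both parents — two paths of length 2: r = 2·(1/2)^2 = 1/2).
r to a first cousin = 1/8 (first cousins share one grandparent pair — two paths of length 4: r = 2·(1/2)^4 = 1/8).
r to a half-sibling = 0.25 (half-sibs share one parent — one path of length 2: r = (1/2)^2 = 1/4).
r to an offspring = 1/2 (one parent–offspring link: r = (1/2)^1 = 1/2).
Summing one r·B term per recipient: 3·0.5·0.536 + 4·0.125·0.0809 + 1·0.25·0.368 + 2·0.5·0.0801 = 1.01655.
1.01655 > 0.76: the indirect benefit exceeds the cost.

Yes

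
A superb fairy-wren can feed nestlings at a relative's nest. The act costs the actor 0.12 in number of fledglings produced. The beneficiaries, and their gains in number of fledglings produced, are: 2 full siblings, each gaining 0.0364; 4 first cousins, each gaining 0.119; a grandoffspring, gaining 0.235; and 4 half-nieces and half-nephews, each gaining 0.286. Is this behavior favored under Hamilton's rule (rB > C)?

Hamilton's rule: the trait is favored when the sum of r·B over every recipient exceeds the actor's cost C.
r to a full sibling = 1/2 (full sibs share both parents — two paths of length 2: r = 2·(1/2)^2 = 1/2).
r to a first cousin = 1/8 (first cousins share one grandparent pair — two paths of length 4: r = 2·(1/2)^4 = 1/8).
r to a grandoffspring = 0.25 (two parent–offspring links: r = (1/2)^2 = 1/4).
r to a half-niece or half-nephew = 0.125 (half-aunt/uncle↔niece/nephew: one path of length 3: r = (1/2)^3 = 1/8).
Summing one r·B term per recipient: 2·0.5·0.0364 + 4·0.125·0.119 + 1·0.25·0.235 + 4·0.125·0.286 = 0.29765.
0.29765 > 0.12: the indirect benefit exceeds the cost.

Yes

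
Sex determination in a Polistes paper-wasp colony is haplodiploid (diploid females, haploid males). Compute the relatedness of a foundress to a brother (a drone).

Her haploid brother carries none of their father's genes and a random half of their mother's genome; that half matches the maternal half of her own genome with probability 1/2: r = 1/2 · 1/2 = 1/4.

0.25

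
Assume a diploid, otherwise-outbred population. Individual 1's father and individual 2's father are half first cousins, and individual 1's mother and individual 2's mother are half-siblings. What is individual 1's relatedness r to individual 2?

Wright's path rule: contributions from independent ancestry routes add.
Individual 1 and individual 2 are related in two ways: half second cousins through their fathers (r = 1/64) and half first cousins through their mothers (r = 1/16).
r = 1/64 + 1/16 = 5/64 = 0.078125.

0.078125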